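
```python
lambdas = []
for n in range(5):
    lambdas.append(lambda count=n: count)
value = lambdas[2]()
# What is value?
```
2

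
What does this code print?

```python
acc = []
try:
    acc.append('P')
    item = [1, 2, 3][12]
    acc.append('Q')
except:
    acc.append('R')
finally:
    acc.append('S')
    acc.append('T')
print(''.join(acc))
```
PRST

Code before exception runs, then except, then all of finally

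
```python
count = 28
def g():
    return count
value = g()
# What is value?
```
28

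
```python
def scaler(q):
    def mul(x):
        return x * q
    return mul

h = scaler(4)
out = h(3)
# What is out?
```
12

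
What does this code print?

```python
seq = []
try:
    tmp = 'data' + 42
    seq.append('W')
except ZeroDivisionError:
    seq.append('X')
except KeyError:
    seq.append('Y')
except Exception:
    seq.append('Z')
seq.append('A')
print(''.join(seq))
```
ZA

TypeError not specifically caught, falls to Exception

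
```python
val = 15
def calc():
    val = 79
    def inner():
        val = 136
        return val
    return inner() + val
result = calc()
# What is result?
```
215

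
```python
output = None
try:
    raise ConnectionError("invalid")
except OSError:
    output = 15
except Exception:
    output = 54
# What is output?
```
15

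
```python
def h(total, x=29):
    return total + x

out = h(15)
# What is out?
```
44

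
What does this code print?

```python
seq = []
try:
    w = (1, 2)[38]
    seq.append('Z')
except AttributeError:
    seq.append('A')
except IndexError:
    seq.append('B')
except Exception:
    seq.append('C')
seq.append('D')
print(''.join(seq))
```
BD

IndexError matches before generic Exception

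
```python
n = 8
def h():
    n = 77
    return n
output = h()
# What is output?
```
77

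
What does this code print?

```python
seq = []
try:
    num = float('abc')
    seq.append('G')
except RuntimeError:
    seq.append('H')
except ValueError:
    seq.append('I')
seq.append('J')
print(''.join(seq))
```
IJ

ValueError is caught by its specific handler, not RuntimeError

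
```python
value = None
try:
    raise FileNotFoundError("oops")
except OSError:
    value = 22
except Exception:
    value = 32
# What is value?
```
22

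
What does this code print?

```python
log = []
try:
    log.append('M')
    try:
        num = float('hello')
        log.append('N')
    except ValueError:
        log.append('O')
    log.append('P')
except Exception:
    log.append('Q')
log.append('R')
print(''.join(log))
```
MOPR

Inner exception caught by inner handler, outer continues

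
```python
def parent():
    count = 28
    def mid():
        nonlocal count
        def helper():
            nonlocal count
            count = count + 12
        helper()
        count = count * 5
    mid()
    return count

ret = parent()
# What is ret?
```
200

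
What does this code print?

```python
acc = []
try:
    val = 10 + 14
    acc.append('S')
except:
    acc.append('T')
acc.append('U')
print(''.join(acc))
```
SU

No exception, try block completes normally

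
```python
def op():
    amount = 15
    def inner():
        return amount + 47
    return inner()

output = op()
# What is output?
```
62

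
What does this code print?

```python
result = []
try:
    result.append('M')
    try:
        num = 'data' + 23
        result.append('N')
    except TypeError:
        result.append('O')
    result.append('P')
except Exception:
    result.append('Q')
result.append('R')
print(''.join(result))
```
MOPR

Inner exception caught by inner handler, outer continues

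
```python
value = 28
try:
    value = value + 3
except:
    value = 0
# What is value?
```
31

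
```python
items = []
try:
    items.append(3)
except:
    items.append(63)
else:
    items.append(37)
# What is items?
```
[3, 37]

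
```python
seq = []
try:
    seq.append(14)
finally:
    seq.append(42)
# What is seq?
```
[14, 42]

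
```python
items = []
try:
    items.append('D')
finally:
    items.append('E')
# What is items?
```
['D', 'E']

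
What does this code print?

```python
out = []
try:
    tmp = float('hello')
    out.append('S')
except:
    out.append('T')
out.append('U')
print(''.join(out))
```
TU

Exception raised in try, caught by bare except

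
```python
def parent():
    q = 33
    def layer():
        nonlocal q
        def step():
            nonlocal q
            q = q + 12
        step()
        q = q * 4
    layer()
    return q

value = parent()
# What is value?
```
180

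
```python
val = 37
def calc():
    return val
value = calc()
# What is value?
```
37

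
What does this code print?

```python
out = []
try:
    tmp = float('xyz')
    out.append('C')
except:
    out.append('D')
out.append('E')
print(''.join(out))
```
DE

Exception raised in try, caught by bare except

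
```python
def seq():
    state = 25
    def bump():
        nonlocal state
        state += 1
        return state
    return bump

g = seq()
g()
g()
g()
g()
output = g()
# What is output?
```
30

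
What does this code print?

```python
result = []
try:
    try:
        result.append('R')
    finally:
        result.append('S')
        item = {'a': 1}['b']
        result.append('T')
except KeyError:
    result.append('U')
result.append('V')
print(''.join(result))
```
RSUV

Exception in inner finally caught by outer except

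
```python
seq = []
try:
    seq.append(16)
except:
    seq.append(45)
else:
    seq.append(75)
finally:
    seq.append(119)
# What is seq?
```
[16, 75, 119]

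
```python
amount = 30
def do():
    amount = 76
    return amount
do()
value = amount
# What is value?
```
30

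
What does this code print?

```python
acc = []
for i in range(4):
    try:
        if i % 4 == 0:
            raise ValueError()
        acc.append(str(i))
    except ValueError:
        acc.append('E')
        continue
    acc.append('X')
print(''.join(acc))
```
E1X2X3X

continue in except skips rest of loop body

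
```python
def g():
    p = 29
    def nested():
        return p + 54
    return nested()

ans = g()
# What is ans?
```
83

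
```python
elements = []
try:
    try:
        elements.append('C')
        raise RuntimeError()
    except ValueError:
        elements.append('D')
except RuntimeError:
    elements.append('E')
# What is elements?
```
['C', 'E']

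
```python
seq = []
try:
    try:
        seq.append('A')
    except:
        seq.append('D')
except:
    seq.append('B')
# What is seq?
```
['A']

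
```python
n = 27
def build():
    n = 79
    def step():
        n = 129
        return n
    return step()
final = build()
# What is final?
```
129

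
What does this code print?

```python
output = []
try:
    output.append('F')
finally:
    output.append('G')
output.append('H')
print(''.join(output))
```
FGH

try/finally without except, no exception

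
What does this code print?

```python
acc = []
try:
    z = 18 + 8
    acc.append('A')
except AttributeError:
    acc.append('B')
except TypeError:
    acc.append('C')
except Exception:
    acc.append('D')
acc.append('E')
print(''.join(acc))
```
AE

No exception, try block completes normally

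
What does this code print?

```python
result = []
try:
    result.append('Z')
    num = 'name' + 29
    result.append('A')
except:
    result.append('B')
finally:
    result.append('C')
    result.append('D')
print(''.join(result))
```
ZBCD

Code before exception runs, then except, then all of finally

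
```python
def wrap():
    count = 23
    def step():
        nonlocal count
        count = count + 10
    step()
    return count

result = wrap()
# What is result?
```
33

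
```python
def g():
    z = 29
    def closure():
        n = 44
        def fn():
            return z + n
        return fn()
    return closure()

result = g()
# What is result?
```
73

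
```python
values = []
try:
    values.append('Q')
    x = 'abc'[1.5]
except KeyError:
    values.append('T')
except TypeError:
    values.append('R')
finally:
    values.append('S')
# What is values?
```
['Q', 'R', 'S']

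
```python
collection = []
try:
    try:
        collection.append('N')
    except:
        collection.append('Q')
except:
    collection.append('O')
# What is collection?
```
['N']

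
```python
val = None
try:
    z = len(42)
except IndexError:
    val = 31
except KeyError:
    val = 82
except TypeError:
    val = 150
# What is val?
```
150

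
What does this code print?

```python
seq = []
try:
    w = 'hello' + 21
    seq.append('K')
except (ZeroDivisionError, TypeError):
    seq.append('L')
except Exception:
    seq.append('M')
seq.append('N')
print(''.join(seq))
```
LN

TypeError matches tuple containing it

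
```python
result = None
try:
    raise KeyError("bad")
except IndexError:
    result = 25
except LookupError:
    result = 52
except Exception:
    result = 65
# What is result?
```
52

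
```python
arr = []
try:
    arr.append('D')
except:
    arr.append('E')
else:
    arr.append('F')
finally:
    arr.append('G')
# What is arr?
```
['D', 'F', 'G']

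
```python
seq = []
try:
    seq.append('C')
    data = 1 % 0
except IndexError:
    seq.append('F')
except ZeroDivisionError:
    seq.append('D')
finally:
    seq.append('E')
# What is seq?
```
['C', 'D', 'E']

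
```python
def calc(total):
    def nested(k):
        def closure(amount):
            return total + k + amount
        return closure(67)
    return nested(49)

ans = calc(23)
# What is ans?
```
139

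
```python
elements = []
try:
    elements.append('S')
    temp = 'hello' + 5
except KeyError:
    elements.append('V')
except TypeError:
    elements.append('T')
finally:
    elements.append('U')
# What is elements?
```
['S', 'T', 'U']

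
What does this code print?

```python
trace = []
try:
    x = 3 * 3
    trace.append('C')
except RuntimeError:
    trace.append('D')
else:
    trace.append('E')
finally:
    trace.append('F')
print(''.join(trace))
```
CEF

else runs before finally when no exception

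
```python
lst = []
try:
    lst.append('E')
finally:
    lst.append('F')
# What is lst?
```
['E', 'F']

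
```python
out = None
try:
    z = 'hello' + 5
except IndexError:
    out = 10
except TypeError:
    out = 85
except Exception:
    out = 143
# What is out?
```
85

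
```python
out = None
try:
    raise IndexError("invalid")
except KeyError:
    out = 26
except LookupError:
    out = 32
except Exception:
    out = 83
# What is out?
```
32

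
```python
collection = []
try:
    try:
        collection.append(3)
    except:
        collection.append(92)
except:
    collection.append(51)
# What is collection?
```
[3]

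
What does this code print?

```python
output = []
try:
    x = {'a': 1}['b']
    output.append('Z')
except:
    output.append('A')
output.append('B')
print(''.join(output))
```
AB

Exception raised in try, caught by bare except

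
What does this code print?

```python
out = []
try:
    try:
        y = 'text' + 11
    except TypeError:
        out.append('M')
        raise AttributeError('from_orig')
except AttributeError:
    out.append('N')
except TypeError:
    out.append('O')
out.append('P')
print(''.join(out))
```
MNP

AttributeError raised and caught, original TypeError not re-raised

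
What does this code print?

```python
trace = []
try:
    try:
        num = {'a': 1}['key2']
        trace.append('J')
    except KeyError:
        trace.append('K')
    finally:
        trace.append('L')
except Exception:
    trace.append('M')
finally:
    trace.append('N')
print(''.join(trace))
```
KLN

Both finally blocks run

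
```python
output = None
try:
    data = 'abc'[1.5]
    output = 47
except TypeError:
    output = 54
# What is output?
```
54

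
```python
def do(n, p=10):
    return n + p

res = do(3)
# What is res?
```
13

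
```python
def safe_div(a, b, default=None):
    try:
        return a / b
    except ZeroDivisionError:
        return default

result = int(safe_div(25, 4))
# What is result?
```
6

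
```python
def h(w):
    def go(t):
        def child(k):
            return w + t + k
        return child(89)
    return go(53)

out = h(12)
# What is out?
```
154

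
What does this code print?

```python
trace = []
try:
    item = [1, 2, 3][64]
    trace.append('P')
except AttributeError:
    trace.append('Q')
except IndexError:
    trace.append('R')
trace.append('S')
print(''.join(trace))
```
RS

IndexError is caught by its specific handler, not AttributeError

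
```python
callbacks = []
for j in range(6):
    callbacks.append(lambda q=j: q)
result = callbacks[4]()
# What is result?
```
4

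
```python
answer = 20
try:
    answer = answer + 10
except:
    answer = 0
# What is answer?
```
30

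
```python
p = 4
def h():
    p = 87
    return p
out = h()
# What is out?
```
87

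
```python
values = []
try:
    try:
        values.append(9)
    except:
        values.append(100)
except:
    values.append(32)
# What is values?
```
[9]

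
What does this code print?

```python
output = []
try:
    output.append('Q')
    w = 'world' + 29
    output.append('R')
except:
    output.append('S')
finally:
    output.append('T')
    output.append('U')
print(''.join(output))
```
QSTU

Code before exception runs, then except, then all of finally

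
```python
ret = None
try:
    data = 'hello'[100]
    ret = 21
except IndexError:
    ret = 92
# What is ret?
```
92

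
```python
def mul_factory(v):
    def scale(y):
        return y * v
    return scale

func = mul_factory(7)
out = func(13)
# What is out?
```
91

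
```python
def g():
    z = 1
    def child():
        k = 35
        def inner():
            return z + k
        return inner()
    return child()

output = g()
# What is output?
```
36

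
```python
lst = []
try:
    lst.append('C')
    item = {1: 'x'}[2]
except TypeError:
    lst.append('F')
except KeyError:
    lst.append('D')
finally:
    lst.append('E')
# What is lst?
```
['C', 'D', 'E']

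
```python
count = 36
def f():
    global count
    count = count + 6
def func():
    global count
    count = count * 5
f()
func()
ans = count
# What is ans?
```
210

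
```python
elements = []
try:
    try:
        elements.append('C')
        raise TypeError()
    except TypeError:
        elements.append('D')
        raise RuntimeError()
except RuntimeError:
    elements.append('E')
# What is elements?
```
['C', 'D', 'E']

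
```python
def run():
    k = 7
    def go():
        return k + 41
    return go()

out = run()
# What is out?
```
48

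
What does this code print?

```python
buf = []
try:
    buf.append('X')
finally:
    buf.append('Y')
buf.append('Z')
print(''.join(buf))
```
XYZ

try/finally without except, no exception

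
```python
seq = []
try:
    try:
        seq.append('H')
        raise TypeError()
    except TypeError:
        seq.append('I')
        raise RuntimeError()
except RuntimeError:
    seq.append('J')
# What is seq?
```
['H', 'I', 'J']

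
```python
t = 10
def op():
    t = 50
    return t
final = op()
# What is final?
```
50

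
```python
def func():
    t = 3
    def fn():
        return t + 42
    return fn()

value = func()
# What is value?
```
45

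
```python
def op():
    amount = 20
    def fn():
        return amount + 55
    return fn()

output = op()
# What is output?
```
75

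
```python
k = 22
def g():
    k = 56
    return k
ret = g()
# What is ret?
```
56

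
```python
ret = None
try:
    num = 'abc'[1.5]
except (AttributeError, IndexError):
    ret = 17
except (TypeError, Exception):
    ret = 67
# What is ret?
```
67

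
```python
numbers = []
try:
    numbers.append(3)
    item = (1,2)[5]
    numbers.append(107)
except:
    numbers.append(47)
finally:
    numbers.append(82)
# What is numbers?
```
[3, 47, 82]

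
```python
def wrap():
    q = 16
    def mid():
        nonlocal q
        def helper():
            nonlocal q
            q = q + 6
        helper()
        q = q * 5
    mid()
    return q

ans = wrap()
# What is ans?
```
110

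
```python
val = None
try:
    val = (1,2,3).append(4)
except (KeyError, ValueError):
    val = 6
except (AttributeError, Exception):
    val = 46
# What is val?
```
46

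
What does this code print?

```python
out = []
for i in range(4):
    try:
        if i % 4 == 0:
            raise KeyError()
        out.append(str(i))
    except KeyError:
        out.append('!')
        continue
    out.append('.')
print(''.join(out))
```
!1.2.3.

continue in except skips rest of loop body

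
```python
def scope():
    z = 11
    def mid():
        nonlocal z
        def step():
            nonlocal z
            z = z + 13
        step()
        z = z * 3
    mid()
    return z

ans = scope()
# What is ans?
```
72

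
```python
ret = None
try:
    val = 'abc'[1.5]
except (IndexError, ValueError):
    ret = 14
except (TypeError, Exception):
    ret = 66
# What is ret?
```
66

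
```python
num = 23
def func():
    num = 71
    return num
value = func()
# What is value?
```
71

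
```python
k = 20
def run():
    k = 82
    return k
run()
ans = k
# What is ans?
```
20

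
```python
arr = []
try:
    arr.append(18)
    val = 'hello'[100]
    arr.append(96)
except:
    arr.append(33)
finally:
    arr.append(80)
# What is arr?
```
[18, 33, 80]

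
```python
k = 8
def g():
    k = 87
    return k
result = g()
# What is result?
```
87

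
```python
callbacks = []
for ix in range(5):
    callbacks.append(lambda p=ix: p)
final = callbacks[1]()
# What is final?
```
1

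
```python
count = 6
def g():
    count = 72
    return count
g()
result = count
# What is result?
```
6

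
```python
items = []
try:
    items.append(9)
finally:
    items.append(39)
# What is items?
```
[9, 39]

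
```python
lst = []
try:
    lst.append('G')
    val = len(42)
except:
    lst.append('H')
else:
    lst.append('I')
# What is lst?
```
['G', 'H']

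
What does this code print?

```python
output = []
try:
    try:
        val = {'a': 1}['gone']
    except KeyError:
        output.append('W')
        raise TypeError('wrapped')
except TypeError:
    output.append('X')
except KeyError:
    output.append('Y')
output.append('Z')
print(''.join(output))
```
WXZ

TypeError raised and caught, original KeyError not re-raised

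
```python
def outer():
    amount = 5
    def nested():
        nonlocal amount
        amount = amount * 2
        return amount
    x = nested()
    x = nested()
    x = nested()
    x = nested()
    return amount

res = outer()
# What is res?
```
80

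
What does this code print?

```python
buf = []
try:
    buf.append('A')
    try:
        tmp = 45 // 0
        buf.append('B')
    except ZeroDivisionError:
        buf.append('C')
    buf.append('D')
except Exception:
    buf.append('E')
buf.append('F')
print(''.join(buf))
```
ACDF

Inner exception caught by inner handler, outer continues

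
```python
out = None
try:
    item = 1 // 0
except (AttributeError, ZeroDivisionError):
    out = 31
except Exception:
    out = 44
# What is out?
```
31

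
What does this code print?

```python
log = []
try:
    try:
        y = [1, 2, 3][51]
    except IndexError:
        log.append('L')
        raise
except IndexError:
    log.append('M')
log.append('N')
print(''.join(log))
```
LMN

raise without argument re-raises current exception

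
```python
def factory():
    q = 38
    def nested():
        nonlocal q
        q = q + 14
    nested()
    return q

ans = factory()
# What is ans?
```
52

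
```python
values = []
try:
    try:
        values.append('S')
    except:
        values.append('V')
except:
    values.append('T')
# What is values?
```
['S']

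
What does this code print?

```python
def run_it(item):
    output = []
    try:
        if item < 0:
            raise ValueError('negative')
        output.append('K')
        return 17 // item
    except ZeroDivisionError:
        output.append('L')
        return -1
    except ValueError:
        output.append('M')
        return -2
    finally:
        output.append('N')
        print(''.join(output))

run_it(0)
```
KLN

item=0 causes ZeroDivisionError, caught, finally prints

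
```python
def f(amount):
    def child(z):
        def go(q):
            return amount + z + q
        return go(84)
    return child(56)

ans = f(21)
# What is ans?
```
161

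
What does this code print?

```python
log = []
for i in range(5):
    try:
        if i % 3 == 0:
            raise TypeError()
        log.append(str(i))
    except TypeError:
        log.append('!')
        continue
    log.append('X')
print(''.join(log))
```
!1X2X!4X

continue in except skips rest of loop body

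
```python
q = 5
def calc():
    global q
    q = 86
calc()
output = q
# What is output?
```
86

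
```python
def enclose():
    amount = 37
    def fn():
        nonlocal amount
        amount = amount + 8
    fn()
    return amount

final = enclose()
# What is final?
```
45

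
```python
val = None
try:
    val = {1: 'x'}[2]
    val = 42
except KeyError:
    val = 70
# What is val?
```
70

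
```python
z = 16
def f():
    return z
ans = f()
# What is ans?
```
16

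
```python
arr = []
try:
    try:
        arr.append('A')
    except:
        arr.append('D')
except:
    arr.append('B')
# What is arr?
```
['A']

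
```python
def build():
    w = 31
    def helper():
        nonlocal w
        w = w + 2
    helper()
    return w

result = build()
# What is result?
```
33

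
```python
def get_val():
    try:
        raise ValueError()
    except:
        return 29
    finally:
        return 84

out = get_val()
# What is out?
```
84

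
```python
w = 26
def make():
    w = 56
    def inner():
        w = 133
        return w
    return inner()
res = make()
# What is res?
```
133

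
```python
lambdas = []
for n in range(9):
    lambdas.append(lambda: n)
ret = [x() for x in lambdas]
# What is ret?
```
[8, 8, 8, 8, 8, 8, 8, 8, 8]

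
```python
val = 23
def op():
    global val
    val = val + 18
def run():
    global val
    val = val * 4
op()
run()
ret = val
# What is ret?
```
164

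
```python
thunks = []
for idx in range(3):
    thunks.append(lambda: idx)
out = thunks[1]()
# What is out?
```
2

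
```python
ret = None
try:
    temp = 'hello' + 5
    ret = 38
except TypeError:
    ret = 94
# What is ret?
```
94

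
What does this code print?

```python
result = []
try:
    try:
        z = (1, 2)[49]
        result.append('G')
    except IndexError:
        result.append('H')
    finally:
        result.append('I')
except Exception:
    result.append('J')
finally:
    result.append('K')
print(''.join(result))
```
HIK

Both finally blocks run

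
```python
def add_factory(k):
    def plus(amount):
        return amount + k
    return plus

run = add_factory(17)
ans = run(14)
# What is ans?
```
31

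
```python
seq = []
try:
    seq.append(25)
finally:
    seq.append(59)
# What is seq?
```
[25, 59]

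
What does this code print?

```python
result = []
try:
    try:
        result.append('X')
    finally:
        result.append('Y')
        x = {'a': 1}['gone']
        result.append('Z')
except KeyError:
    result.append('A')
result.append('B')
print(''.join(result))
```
XYAB

Exception in inner finally caught by outer except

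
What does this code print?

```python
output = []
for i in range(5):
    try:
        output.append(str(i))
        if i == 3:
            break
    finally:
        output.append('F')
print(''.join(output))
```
0F1F2F3F

finally runs even when breaking out of loop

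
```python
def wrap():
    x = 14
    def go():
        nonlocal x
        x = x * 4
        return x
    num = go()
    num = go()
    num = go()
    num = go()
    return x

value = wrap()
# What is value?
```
3584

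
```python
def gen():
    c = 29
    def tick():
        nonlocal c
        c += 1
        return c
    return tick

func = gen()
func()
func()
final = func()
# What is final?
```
32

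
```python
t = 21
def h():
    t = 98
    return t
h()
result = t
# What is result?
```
21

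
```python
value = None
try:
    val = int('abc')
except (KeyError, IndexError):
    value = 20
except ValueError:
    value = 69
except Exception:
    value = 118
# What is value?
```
69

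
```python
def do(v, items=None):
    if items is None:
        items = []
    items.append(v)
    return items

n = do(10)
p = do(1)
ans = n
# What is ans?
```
[10]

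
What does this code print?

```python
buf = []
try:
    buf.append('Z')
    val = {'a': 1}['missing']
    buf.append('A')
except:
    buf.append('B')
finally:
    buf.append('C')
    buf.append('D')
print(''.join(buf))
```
ZBCD

Code before exception runs, then except, then all of finally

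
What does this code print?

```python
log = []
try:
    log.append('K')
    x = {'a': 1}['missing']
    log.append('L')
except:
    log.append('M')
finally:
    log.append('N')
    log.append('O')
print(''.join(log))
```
KMNO

Code before exception runs, then except, then all of finally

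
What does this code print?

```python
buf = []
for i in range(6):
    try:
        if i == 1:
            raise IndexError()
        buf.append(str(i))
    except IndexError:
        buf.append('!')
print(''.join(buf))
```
0!2345

Exception on i=1 caught, loop continues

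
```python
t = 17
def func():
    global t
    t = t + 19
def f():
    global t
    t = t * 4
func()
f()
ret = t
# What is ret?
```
144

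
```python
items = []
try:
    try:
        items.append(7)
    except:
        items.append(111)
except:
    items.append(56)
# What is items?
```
[7]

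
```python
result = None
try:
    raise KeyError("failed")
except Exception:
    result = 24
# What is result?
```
24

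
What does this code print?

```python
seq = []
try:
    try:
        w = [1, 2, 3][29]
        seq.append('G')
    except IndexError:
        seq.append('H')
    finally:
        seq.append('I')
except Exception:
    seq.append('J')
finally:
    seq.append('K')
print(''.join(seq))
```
HIK

Both finally blocks run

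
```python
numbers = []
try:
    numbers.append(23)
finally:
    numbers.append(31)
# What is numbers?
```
[23, 31]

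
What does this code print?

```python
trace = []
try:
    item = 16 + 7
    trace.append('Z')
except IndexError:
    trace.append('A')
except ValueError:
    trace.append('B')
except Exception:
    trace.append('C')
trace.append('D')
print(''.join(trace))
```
ZD

No exception, try block completes normally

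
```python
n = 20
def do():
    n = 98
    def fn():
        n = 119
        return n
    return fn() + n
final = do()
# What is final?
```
217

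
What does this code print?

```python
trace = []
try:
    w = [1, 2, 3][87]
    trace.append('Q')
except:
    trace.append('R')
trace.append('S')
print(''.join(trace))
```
RS

Exception raised in try, caught by bare except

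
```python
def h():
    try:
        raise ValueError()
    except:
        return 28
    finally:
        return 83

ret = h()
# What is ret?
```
83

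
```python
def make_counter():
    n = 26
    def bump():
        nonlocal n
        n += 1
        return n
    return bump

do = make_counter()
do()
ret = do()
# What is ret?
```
28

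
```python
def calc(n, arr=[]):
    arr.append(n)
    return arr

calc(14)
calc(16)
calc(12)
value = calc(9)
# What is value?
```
[14, 16, 12, 9]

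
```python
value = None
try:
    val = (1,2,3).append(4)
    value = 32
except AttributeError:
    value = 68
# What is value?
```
68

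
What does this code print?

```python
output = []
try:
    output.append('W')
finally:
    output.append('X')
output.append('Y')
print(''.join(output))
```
WXY

try/finally without except, no exception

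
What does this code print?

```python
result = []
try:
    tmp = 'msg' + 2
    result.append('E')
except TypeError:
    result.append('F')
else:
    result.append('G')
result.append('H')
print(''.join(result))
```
FH

else block skipped when exception is caught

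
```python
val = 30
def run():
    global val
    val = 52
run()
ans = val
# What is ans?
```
52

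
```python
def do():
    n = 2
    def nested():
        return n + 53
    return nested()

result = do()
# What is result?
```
55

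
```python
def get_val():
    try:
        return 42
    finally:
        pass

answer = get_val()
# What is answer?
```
42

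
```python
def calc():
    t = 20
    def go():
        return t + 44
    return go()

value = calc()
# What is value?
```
64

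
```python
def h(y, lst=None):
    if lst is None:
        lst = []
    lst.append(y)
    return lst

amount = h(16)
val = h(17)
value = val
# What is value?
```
[17]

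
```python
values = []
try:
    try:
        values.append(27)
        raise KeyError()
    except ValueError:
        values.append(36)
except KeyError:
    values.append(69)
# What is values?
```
[27, 69]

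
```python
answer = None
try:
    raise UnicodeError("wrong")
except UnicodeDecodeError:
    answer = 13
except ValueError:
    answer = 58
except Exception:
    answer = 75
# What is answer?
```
58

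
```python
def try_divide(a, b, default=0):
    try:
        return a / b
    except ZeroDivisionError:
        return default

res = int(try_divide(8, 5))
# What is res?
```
1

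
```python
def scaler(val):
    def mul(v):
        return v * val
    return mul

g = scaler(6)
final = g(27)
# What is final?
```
162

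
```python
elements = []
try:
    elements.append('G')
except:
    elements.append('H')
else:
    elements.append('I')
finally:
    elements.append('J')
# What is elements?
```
['G', 'I', 'J']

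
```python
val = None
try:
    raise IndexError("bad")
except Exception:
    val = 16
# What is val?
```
16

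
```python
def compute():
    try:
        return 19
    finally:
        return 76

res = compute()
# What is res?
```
76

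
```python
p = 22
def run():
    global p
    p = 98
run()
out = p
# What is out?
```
98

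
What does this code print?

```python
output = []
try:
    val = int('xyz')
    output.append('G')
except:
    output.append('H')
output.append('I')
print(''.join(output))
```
HI

Exception raised in try, caught by bare except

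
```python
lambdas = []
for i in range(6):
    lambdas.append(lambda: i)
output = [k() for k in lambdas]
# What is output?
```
[5, 5, 5, 5, 5, 5]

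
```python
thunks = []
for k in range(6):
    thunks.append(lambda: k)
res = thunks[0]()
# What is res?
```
5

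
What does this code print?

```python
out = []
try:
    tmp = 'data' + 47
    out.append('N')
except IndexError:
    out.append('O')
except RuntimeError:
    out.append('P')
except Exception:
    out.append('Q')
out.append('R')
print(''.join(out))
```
QR

TypeError not specifically caught, falls to Exception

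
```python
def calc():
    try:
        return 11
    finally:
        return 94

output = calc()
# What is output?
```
94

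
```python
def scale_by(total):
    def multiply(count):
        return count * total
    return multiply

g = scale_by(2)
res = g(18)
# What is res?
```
36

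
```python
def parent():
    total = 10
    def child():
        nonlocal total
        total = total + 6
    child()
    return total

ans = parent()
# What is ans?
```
16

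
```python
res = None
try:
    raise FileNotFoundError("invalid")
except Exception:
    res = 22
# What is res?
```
22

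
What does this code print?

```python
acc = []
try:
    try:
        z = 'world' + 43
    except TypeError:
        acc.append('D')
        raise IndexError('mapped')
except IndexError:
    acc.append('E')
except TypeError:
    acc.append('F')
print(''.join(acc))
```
DE

New IndexError raised, caught by outer IndexError handler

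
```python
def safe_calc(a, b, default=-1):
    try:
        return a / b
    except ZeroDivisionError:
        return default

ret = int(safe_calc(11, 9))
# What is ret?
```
1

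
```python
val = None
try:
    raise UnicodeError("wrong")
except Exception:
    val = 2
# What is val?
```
2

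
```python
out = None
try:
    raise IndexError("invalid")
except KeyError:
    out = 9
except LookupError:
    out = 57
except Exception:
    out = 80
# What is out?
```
57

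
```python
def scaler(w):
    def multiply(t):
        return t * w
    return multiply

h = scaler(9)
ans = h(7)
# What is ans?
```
63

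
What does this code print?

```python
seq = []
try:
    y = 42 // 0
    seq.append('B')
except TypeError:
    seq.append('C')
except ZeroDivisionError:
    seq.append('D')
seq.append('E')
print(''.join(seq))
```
DE

ZeroDivisionError is caught by its specific handler, not TypeError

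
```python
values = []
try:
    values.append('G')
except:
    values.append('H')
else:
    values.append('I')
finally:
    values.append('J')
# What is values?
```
['G', 'I', 'J']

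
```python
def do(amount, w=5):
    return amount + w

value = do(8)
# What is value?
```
13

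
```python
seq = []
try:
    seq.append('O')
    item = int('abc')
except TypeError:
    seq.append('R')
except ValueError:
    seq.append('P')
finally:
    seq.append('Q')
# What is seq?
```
['O', 'P', 'Q']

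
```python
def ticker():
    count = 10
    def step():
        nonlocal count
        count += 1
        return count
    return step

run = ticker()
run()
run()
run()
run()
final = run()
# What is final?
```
15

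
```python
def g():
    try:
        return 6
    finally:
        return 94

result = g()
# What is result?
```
94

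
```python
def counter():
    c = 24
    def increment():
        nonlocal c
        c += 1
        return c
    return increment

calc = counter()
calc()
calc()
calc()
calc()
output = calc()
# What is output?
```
29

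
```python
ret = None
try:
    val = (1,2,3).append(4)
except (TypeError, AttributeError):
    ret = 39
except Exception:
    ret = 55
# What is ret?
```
39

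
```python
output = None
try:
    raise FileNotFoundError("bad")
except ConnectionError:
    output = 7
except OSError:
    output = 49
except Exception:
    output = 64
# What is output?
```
49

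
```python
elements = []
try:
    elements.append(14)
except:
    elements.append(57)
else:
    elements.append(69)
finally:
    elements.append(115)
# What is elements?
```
[14, 69, 115]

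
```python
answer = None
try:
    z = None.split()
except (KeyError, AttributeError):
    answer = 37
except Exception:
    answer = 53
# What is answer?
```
37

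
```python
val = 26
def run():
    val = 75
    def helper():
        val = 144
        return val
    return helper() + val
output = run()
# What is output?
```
219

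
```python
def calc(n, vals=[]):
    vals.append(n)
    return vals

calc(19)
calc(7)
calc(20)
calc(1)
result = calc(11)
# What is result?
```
[19, 7, 20, 1, 11]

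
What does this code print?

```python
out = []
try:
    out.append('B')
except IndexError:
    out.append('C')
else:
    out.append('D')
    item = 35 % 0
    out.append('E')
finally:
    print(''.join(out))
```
BD

Try succeeds, else appends 'D', ZeroDivisionError in else is uncaught, finally prints before exception propagates ('E' never appended)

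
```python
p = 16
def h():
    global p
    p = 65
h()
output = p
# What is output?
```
65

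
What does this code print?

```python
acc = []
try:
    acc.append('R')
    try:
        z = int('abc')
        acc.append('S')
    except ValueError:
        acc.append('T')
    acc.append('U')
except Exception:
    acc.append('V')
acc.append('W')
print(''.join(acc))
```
RTUW

Inner exception caught by inner handler, outer continues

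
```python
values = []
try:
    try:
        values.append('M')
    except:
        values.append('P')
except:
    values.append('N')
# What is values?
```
['M']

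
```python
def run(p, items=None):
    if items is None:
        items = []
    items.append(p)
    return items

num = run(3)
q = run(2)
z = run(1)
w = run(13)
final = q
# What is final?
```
[2]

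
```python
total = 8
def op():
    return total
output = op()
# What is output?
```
8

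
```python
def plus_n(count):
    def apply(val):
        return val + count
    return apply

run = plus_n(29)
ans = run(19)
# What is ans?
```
48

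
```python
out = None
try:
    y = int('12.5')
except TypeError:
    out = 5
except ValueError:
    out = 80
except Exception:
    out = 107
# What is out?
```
80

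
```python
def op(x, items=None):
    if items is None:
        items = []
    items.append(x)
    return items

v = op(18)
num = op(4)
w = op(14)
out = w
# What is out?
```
[14]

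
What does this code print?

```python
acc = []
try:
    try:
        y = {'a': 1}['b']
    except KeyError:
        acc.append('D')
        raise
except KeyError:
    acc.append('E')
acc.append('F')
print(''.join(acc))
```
DEF

raise without argument re-raises current exception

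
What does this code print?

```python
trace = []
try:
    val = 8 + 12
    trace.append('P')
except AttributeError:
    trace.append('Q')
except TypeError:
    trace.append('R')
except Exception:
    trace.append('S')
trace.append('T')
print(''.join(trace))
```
PT

No exception, try block completes normally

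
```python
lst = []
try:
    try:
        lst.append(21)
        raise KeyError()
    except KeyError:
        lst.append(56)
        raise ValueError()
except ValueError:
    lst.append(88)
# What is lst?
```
[21, 56, 88]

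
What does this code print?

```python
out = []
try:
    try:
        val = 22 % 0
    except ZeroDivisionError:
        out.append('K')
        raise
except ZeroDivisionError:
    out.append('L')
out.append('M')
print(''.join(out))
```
KLM

raise without argument re-raises current exception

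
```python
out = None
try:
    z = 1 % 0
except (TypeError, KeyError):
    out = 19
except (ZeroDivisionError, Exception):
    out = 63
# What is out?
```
63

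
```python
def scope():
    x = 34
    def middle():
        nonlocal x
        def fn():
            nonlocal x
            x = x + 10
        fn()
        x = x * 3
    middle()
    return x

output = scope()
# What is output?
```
132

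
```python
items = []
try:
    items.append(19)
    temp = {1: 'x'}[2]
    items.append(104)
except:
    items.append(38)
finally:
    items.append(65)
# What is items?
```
[19, 38, 65]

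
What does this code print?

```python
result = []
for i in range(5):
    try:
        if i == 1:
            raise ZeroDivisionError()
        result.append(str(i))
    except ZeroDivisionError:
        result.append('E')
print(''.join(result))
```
0E234

Exception on i=1 caught, loop continues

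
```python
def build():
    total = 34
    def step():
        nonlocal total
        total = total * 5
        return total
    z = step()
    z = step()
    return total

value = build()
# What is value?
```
850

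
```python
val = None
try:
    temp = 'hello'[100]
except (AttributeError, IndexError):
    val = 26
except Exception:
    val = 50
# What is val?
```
26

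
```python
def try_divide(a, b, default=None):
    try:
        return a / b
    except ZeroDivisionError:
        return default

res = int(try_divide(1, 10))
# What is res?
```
0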